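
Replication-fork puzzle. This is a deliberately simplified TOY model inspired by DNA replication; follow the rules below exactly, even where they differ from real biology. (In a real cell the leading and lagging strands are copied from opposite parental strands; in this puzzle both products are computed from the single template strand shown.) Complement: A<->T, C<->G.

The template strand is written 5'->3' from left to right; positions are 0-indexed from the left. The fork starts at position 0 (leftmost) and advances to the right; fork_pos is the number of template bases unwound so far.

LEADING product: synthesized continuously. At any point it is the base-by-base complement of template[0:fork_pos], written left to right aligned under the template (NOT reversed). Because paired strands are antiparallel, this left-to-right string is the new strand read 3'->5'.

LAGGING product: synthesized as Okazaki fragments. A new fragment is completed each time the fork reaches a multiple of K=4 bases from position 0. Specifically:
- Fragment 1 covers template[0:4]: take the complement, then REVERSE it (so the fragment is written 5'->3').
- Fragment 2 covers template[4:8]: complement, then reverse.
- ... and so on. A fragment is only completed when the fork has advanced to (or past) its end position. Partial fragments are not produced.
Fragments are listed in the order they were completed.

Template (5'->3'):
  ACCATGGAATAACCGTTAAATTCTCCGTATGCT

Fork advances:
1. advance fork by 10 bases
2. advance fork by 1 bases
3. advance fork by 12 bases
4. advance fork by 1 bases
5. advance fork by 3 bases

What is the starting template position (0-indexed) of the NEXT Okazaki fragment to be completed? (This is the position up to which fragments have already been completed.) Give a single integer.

Answer: 24

Derivation:
Step 1: advance 10 -> fork_pos = 0 + 10 = 10. Reached multiple(s) of 4: 4, 8 -> fragments 1-2 completed (2 total).
Step 2: advance 1 -> fork_pos = 10 + 1 = 11. Next multiple of 4 is 12 (not reached); still 2 fragment(s).
Step 3: advance 12 -> fork_pos = 11 + 12 = 23. Reached multiple(s) of 4: 12, 16, 20 -> fragments 3-5 completed (5 total).
Step 4: advance 1 -> fork_pos = 23 + 1 = 24. Reached multiple(s) of 4: 24 -> fragment 6 completed (6 total).
Step 5: advance 3 -> fork_pos = 24 + 3 = 27. Next multiple of 4 is 28 (not reached); still 6 fragment(s).
6 fragment(s) completed, covering template[0:24] (6 x 4 = 24). The next fragment, fragment 7, covers template[24:28], so it starts at position 24.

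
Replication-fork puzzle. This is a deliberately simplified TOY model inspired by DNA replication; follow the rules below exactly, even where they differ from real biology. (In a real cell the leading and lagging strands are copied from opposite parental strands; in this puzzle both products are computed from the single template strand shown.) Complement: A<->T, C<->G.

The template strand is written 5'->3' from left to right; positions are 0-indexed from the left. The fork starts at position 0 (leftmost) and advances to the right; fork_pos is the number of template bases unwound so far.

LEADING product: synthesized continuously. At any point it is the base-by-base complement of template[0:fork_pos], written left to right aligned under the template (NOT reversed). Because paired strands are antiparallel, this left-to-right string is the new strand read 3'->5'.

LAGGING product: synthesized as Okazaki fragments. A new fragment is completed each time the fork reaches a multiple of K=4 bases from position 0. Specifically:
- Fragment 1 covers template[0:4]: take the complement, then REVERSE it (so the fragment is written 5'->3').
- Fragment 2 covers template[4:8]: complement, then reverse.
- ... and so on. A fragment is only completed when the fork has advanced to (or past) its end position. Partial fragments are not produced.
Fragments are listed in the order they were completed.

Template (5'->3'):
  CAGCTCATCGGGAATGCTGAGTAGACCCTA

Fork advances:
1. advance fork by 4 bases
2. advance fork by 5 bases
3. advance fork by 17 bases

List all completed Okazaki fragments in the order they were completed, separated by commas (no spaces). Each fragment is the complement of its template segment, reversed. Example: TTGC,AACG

Answer: GCTG,ATGA,CCCG,CATT,TCAG,CTAC

Derivation:
Step 1: advance 4 -> fork_pos = 0 + 4 = 4. Reached multiple(s) of 4: 4 -> fragment 1 completed (1 total).
Step 2: advance 5 -> fork_pos = 4 + 5 = 9. Reached multiple(s) of 4: 8 -> fragment 2 completed (2 total).
Step 3: advance 17 -> fork_pos = 9 + 17 = 26. Reached multiple(s) of 4: 12, 16, 20, 24 -> fragments 3-6 completed (6 total).
Final fork_pos = 26, so 6 fragment(s) are complete. Build each: template segment -> complement -> reverse.
Fragment 1: template[0:4] = CAGC -> complement GTCG -> reversed GCTG
Fragment 2: template[4:8] = TCAT -> complement AGTA -> reversed ATGA
Fragment 3: template[8:12] = CGGG -> complement GCCC -> reversed CCCG
Fragment 4: template[12:16] = AATG -> complement TTAC -> reversed CATT
Fragment 5: template[16:20] = CTGA -> complement GACT -> reversed TCAG
Fragment 6: template[20:24] = GTAG -> complement CATC -> reversed CTAC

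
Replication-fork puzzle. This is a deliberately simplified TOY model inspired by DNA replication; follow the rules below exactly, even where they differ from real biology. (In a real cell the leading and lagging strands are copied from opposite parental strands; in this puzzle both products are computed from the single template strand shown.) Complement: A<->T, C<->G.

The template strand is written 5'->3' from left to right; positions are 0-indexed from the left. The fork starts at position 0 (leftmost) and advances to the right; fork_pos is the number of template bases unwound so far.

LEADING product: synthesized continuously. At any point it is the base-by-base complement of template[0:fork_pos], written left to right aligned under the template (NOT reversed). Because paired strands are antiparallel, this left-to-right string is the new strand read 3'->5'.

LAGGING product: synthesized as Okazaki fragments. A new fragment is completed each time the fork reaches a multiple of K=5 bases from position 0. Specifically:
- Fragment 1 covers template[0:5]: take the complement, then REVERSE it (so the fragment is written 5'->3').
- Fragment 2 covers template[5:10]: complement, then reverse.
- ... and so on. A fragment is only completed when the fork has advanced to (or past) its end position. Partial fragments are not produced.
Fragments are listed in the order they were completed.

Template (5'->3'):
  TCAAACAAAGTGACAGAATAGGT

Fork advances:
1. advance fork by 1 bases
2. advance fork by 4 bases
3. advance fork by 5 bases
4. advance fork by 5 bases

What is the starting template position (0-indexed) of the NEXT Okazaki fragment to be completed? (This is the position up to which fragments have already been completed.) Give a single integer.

Step 1: advance 1 -> fork_pos = 0 + 1 = 1. Next multiple of 5 is 5 (not reached); still 0 fragment(s).
Step 2: advance 4 -> fork_pos = 1 + 4 = 5. Reached multiple(s) of 5: 5 -> fragment 1 completed (1 total).
Step 3: advance 5 -> fork_pos = 5 + 5 = 10. Reached multiple(s) of 5: 10 -> fragment 2 completed (2 total).
Step 4: advance 5 -> fork_pos = 10 + 5 = 15. Reached multiple(s) of 5: 15 -> fragment 3 completed (3 total).
3 fragment(s) completed, covering template[0:15] (3 x 5 = 15). The next fragment, fragment 4, covers template[15:20], so it starts at position 15.

Answer: 15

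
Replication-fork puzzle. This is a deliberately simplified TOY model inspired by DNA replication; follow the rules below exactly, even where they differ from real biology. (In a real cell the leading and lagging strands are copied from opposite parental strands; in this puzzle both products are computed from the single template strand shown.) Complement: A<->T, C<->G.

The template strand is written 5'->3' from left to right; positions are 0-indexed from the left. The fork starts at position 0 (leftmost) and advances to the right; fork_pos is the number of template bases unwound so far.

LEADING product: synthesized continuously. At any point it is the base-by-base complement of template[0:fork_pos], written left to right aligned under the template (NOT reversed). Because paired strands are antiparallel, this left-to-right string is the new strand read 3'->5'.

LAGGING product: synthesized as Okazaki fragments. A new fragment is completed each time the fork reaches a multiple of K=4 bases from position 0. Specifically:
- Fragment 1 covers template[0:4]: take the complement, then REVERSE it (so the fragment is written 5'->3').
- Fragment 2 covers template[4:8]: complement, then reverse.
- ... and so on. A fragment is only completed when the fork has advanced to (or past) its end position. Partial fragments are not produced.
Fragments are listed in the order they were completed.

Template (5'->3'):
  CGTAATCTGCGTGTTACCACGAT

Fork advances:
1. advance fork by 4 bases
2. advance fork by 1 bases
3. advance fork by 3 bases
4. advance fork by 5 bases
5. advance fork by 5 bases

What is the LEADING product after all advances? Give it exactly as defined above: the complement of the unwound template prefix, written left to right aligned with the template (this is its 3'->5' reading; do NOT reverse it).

Answer: GCATTAGACGCACAATGG

Derivation:
Step 1: advance 4 -> fork_pos = 0 + 4 = 4.
Step 2: advance 1 -> fork_pos = 4 + 1 = 5.
Step 3: advance 3 -> fork_pos = 5 + 3 = 8.
Step 4: advance 5 -> fork_pos = 8 + 5 = 13.
Step 5: advance 5 -> fork_pos = 13 + 5 = 18.
Unwound prefix: template[0:18] = CGTAATCTGCGTGTTACC
Complement it base by base (A<->T, C<->G), keeping left-to-right order:
  [0:5] CGTAA -> GCATT
  [5:10] TCTGC -> AGACG
  [10:15] GTGTT -> CACAA
  [15:18] ACC -> TGG
Concatenate: GCATTAGACGCACAATGG (length 18; written aligned with the template, i.e. 3'->5').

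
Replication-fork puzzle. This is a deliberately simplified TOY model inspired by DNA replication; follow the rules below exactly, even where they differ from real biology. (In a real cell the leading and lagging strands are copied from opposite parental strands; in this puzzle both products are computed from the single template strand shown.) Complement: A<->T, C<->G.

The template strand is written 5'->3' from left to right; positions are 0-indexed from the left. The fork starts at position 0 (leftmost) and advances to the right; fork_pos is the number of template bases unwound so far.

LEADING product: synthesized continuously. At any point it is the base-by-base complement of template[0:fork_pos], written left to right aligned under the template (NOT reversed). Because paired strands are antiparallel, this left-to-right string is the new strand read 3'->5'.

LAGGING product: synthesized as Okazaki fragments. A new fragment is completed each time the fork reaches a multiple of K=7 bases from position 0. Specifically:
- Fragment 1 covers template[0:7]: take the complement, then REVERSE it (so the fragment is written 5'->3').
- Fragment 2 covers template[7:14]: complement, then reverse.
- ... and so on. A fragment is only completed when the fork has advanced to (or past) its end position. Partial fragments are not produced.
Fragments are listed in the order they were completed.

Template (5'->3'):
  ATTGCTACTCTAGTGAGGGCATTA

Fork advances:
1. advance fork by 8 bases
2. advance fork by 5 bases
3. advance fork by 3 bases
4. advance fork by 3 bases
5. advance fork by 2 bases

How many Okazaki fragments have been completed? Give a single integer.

Step 1: advance 8 -> fork_pos = 0 + 8 = 8. Reached multiple(s) of 7: 7 -> fragment 1 completed (1 total).
Step 2: advance 5 -> fork_pos = 8 + 5 = 13. Next multiple of 7 is 14 (not reached); still 1 fragment(s).
Step 3: advance 3 -> fork_pos = 13 + 3 = 16. Reached multiple(s) of 7: 14 -> fragment 2 completed (2 total).
Step 4: advance 3 -> fork_pos = 16 + 3 = 19. Next multiple of 7 is 21 (not reached); still 2 fragment(s).
Step 5: advance 2 -> fork_pos = 19 + 2 = 21. Reached multiple(s) of 7: 21 -> fragment 3 completed (3 total).
Check: final fork_pos = 21; the multiples of 7 that are <= 21 are 7..21 -> 21 // 7 = 3 completed fragment(s).

Answer: 3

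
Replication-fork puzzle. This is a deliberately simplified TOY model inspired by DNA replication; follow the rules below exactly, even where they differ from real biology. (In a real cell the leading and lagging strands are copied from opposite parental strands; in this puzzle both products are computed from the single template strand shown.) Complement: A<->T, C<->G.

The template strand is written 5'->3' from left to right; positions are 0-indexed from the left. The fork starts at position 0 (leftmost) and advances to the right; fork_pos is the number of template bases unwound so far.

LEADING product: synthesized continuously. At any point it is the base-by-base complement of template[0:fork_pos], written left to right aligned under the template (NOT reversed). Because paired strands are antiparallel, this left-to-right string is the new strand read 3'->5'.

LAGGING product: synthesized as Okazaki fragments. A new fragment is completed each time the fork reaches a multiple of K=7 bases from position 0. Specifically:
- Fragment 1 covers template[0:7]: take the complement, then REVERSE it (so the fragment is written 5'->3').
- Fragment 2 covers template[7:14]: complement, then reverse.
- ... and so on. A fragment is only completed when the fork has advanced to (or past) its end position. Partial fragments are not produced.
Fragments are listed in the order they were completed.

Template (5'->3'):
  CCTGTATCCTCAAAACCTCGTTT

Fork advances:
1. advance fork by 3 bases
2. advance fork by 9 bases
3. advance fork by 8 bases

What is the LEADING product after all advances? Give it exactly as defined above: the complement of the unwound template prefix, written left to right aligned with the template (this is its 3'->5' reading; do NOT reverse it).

Answer: GGACATAGGAGTTTTGGAGC

Derivation:
Step 1: advance 3 -> fork_pos = 0 + 3 = 3.
Step 2: advance 9 -> fork_pos = 3 + 9 = 12.
Step 3: advance 8 -> fork_pos = 12 + 8 = 20.
Unwound prefix: template[0:20] = CCTGTATCCTCAAAACCTCG
Complement it base by base (A<->T, C<->G), keeping left-to-right order:
  [0:5] CCTGT -> GGACA
  [5:10] ATCCT -> TAGGA
  [10:15] CAAAA -> GTTTT
  [15:20] CCTCG -> GGAGC
Concatenate: GGACATAGGAGTTTTGGAGC (length 20; written aligned with the template, i.e. 3'->5').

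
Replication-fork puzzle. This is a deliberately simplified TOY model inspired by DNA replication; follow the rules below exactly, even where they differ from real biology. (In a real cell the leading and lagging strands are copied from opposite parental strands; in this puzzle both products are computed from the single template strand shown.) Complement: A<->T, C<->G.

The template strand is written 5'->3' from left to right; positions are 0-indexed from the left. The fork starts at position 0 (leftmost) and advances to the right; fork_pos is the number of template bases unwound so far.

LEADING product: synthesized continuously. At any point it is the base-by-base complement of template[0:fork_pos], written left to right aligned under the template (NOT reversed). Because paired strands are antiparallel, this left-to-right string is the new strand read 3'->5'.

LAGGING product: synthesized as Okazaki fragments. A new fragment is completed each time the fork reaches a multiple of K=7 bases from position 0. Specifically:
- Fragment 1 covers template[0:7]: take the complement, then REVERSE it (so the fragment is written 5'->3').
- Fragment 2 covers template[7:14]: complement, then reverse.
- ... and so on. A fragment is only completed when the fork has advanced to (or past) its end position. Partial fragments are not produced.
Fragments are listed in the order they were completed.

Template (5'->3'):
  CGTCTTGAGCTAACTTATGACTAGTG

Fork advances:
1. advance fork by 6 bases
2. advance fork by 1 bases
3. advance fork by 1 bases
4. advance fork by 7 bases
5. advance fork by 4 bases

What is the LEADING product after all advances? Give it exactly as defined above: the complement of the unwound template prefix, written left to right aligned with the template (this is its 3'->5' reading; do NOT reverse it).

Step 1: advance 6 -> fork_pos = 0 + 6 = 6.
Step 2: advance 1 -> fork_pos = 6 + 1 = 7.
Step 3: advance 1 -> fork_pos = 7 + 1 = 8.
Step 4: advance 7 -> fork_pos = 8 + 7 = 15.
Step 5: advance 4 -> fork_pos = 15 + 4 = 19.
Unwound prefix: template[0:19] = CGTCTTGAGCTAACTTATG
Complement it base by base (A<->T, C<->G), keeping left-to-right order:
  [0:5] CGTCT -> GCAGA
  [5:10] TGAGC -> ACTCG
  [10:15] TAACT -> ATTGA
  [15:19] TATG -> ATAC
Concatenate: GCAGAACTCGATTGAATAC (length 19; written aligned with the template, i.e. 3'->5').

Answer: GCAGAACTCGATTGAATAC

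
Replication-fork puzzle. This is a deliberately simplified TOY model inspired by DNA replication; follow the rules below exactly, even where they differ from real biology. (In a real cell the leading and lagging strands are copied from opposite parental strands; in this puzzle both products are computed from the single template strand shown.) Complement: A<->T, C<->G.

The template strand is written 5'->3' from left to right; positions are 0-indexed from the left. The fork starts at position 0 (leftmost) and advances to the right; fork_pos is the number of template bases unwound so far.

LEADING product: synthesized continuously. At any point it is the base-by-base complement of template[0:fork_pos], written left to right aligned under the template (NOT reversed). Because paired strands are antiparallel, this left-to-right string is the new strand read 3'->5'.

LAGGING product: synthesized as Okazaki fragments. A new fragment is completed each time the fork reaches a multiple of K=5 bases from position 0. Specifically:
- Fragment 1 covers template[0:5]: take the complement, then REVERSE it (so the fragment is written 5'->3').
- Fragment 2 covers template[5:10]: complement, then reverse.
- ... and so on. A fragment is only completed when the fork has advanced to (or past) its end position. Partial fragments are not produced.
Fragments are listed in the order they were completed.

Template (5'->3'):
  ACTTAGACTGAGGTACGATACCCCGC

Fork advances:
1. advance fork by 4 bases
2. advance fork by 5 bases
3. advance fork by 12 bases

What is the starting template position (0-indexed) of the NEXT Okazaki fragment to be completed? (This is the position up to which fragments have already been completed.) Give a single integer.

Step 1: advance 4 -> fork_pos = 0 + 4 = 4. Next multiple of 5 is 5 (not reached); still 0 fragment(s).
Step 2: advance 5 -> fork_pos = 4 + 5 = 9. Reached multiple(s) of 5: 5 -> fragment 1 completed (1 total).
Step 3: advance 12 -> fork_pos = 9 + 12 = 21. Reached multiple(s) of 5: 10, 15, 20 -> fragments 2-4 completed (4 total).
4 fragment(s) completed, covering template[0:20] (4 x 5 = 20). The next fragment, fragment 5, covers template[20:25], so it starts at position 20.

Answer: 20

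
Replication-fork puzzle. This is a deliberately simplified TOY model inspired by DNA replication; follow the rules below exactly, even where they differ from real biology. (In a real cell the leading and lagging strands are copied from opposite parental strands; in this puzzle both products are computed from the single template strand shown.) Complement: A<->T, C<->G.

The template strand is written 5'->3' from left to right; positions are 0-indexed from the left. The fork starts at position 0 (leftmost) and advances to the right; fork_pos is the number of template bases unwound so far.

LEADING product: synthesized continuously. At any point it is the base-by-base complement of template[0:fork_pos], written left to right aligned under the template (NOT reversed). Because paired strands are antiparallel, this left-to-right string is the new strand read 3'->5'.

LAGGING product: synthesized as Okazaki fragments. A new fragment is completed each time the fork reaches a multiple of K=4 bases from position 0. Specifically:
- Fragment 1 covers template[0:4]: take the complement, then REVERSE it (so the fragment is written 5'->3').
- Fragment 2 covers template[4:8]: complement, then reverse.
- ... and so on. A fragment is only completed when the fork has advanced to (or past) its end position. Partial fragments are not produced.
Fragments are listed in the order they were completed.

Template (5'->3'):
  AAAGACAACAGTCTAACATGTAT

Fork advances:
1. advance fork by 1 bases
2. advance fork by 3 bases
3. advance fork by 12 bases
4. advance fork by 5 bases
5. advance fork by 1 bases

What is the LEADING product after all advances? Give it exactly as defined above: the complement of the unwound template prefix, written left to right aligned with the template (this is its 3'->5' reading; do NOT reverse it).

Answer: TTTCTGTTGTCAGATTGTACAT

Derivation:
Step 1: advance 1 -> fork_pos = 0 + 1 = 1.
Step 2: advance 3 -> fork_pos = 1 + 3 = 4.
Step 3: advance 12 -> fork_pos = 4 + 12 = 16.
Step 4: advance 5 -> fork_pos = 16 + 5 = 21.
Step 5: advance 1 -> fork_pos = 21 + 1 = 22.
Unwound prefix: template[0:22] = AAAGACAACAGTCTAACATGTA
Complement it base by base (A<->T, C<->G), keeping left-to-right order:
  [0:5] AAAGA -> TTTCT
  [5:10] CAACA -> GTTGT
  [10:15] GTCTA -> CAGAT
  [15:20] ACATG -> TGTAC
  [20:22] TA -> AT
Concatenate: TTTCTGTTGTCAGATTGTACAT (length 22; written aligned with the template, i.e. 3'->5').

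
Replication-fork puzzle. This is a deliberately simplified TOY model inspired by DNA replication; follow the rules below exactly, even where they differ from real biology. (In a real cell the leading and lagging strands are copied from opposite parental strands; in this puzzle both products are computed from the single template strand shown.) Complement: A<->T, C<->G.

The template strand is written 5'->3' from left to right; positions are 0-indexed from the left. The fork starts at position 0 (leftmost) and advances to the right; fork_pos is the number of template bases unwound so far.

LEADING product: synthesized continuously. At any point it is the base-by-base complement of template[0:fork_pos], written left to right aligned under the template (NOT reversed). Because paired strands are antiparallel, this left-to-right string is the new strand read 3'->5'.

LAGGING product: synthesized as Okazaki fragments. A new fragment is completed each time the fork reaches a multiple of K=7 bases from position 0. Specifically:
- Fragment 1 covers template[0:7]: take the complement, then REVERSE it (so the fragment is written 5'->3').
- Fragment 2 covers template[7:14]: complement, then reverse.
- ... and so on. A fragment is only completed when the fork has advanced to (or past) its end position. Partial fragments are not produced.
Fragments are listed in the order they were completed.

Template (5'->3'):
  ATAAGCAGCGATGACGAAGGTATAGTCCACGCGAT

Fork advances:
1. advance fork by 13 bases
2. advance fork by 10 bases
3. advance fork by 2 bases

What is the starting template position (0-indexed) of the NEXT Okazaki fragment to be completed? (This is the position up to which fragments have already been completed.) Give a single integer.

Answer: 21

Derivation:
Step 1: advance 13 -> fork_pos = 0 + 13 = 13. Reached multiple(s) of 7: 7 -> fragment 1 completed (1 total).
Step 2: advance 10 -> fork_pos = 13 + 10 = 23. Reached multiple(s) of 7: 14, 21 -> fragments 2-3 completed (3 total).
Step 3: advance 2 -> fork_pos = 23 + 2 = 25. Next multiple of 7 is 28 (not reached); still 3 fragment(s).
3 fragment(s) completed, covering template[0:21] (3 x 7 = 21). The next fragment, fragment 4, covers template[21:28], so it starts at position 21.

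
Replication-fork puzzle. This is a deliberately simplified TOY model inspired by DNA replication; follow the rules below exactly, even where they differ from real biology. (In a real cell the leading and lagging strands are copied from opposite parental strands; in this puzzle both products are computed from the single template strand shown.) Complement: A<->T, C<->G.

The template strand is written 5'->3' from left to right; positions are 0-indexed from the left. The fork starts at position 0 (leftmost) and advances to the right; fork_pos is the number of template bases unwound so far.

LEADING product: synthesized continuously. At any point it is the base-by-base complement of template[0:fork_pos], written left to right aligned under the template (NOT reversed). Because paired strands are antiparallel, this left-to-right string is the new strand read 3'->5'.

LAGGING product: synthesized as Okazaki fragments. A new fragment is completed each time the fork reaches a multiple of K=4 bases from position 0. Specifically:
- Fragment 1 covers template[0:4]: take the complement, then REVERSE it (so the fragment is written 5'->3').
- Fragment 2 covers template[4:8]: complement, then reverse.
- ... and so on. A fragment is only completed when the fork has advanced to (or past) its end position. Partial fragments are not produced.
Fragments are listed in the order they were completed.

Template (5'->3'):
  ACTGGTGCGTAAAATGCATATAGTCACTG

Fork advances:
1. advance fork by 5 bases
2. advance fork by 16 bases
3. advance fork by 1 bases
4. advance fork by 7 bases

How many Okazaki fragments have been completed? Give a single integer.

Step 1: advance 5 -> fork_pos = 0 + 5 = 5. Reached multiple(s) of 4: 4 -> fragment 1 completed (1 total).
Step 2: advance 16 -> fork_pos = 5 + 16 = 21. Reached multiple(s) of 4: 8, 12, 16, 20 -> fragments 2-5 completed (5 total).
Step 3: advance 1 -> fork_pos = 21 + 1 = 22. Next multiple of 4 is 24 (not reached); still 5 fragment(s).
Step 4: advance 7 -> fork_pos = 22 + 7 = 29. Reached multiple(s) of 4: 24, 28 -> fragments 6-7 completed (7 total).
Check: final fork_pos = 29; the multiples of 4 that are <= 29 are 4..28 -> 29 // 4 = 7 completed fragment(s).

Answer: 7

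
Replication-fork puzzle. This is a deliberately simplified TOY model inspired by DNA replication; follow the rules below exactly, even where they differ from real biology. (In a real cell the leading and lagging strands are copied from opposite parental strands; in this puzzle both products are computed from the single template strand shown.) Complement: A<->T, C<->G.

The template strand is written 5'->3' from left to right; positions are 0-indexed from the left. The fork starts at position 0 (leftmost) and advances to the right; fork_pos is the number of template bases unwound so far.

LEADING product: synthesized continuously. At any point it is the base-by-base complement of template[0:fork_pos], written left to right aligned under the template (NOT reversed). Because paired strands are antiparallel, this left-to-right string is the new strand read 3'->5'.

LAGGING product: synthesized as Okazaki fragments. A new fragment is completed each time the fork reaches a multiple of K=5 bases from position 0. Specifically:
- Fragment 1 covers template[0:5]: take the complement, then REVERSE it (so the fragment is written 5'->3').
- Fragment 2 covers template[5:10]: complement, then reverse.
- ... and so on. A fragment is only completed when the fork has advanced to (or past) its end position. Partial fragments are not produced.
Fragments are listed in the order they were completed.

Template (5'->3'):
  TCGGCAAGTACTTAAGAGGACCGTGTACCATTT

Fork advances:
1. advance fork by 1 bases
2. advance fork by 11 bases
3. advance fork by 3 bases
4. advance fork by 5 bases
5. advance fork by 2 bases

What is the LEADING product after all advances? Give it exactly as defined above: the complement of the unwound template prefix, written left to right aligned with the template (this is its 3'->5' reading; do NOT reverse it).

Step 1: advance 1 -> fork_pos = 0 + 1 = 1.
Step 2: advance 11 -> fork_pos = 1 + 11 = 12.
Step 3: advance 3 -> fork_pos = 12 + 3 = 15.
Step 4: advance 5 -> fork_pos = 15 + 5 = 20.
Step 5: advance 2 -> fork_pos = 20 + 2 = 22.
Unwound prefix: template[0:22] = TCGGCAAGTACTTAAGAGGACC
Complement it base by base (A<->T, C<->G), keeping left-to-right order:
  [0:5] TCGGC -> AGCCG
  [5:10] AAGTA -> TTCAT
  [10:15] CTTAA -> GAATT
  [15:20] GAGGA -> CTCCT
  [20:22] CC -> GG
Concatenate: AGCCGTTCATGAATTCTCCTGG (length 22; written aligned with the template, i.e. 3'->5').

Answer: AGCCGTTCATGAATTCTCCTGG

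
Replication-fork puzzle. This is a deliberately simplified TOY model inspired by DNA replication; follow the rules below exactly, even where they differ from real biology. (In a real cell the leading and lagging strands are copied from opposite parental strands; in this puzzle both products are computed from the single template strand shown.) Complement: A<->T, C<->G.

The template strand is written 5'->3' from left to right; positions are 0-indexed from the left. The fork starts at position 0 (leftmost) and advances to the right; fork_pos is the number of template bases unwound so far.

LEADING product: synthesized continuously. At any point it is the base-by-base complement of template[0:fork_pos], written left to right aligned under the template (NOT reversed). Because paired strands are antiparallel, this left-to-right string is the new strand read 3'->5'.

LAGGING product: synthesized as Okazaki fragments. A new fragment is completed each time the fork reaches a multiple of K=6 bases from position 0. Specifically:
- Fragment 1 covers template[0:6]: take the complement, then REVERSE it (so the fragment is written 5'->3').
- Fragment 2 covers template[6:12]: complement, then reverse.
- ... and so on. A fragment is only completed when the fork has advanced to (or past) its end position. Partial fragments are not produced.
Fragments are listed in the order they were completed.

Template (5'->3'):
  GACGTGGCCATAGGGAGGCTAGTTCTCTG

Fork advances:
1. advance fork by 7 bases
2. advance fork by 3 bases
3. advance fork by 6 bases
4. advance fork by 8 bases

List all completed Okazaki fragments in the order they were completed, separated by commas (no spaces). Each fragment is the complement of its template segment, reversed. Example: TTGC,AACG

Answer: CACGTC,TATGGC,CCTCCC,AACTAG

Derivation:
Step 1: advance 7 -> fork_pos = 0 + 7 = 7. Reached multiple(s) of 6: 6 -> fragment 1 completed (1 total).
Step 2: advance 3 -> fork_pos = 7 + 3 = 10. Next multiple of 6 is 12 (not reached); still 1 fragment(s).
Step 3: advance 6 -> fork_pos = 10 + 6 = 16. Reached multiple(s) of 6: 12 -> fragment 2 completed (2 total).
Step 4: advance 8 -> fork_pos = 16 + 8 = 24. Reached multiple(s) of 6: 18, 24 -> fragments 3-4 completed (4 total).
Final fork_pos = 24, so 4 fragment(s) are complete. Build each: template segment -> complement -> reverse.
Fragment 1: template[0:6] = GACGTG -> complement CTGCAC -> reversed CACGTC
Fragment 2: template[6:12] = GCCATA -> complement CGGTAT -> reversed TATGGC
Fragment 3: template[12:18] = GGGAGG -> complement CCCTCC -> reversed CCTCCC
Fragment 4: template[18:24] = CTAGTT -> complement GATCAA -> reversed AACTAG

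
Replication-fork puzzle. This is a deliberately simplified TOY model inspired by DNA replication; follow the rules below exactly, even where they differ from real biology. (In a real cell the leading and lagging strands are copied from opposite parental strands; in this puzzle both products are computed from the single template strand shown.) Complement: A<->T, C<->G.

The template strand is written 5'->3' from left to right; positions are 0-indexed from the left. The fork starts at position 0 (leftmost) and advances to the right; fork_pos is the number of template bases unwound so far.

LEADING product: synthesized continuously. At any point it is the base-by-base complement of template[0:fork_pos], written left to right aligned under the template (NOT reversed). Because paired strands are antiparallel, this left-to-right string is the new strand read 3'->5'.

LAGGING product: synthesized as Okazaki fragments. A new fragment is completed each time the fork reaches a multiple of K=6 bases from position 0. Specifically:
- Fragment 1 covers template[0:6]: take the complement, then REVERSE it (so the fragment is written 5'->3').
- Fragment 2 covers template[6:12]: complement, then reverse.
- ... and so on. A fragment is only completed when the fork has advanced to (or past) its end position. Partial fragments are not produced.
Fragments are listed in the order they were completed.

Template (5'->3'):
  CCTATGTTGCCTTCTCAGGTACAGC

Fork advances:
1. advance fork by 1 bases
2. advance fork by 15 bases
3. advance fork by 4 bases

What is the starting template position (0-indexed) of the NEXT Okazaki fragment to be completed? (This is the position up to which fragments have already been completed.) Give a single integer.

Answer: 18

Derivation:
Step 1: advance 1 -> fork_pos = 0 + 1 = 1. Next multiple of 6 is 6 (not reached); still 0 fragment(s).
Step 2: advance 15 -> fork_pos = 1 + 15 = 16. Reached multiple(s) of 6: 6, 12 -> fragments 1-2 completed (2 total).
Step 3: advance 4 -> fork_pos = 16 + 4 = 20. Reached multiple(s) of 6: 18 -> fragment 3 completed (3 total).
3 fragment(s) completed, covering template[0:18] (3 x 6 = 18). The next fragment, fragment 4, covers template[18:24], so it starts at position 18.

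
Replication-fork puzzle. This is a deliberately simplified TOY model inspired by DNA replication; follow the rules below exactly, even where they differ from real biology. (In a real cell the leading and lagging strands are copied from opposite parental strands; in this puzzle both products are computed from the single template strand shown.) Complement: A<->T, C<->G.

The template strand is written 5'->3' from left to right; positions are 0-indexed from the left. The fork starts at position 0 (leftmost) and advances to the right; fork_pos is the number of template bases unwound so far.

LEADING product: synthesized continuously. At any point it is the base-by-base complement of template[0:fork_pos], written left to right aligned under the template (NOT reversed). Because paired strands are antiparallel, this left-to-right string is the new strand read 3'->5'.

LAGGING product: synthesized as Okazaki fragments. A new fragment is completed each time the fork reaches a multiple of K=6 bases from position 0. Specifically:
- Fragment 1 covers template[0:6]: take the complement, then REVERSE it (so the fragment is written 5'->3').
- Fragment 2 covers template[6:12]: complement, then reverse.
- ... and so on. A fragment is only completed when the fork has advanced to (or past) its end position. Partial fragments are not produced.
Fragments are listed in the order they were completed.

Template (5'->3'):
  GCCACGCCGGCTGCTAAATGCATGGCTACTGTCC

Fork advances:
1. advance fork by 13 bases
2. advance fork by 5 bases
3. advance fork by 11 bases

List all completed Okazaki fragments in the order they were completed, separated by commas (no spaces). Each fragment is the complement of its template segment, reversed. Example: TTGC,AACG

Answer: CGTGGC,AGCCGG,TTTAGC,CATGCA

Derivation:
Step 1: advance 13 -> fork_pos = 0 + 13 = 13. Reached multiple(s) of 6: 6, 12 -> fragments 1-2 completed (2 total).
Step 2: advance 5 -> fork_pos = 13 + 5 = 18. Reached multiple(s) of 6: 18 -> fragment 3 completed (3 total).
Step 3: advance 11 -> fork_pos = 18 + 11 = 29. Reached multiple(s) of 6: 24 -> fragment 4 completed (4 total).
Final fork_pos = 29, so 4 fragment(s) are complete. Build each: template segment -> complement -> reverse.
Fragment 1: template[0:6] = GCCACG -> complement CGGTGC -> reversed CGTGGC
Fragment 2: template[6:12] = CCGGCT -> complement GGCCGA -> reversed AGCCGG
Fragment 3: template[12:18] = GCTAAA -> complement CGATTT -> reversed TTTAGC
Fragment 4: template[18:24] = TGCATG -> complement ACGTAC -> reversed CATGCA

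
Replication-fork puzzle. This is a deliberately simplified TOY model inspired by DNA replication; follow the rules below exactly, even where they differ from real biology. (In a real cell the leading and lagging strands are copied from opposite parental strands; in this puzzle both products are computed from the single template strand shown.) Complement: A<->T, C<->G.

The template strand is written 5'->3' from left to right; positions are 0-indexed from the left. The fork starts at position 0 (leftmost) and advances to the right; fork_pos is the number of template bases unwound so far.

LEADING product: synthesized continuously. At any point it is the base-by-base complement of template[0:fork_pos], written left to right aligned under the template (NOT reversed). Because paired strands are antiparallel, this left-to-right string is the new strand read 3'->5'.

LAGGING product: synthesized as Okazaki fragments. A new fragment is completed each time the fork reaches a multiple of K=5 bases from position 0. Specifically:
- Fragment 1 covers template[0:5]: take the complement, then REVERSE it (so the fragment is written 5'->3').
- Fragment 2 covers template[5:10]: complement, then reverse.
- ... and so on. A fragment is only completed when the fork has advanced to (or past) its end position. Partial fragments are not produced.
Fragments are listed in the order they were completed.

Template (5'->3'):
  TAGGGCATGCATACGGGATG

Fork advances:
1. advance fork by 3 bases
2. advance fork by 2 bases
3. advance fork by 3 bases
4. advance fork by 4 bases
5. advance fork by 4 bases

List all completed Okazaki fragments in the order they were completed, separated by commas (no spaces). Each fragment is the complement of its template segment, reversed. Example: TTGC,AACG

Answer: CCCTA,GCATG,CGTAT

Derivation:
Step 1: advance 3 -> fork_pos = 0 + 3 = 3. Next multiple of 5 is 5 (not reached); still 0 fragment(s).
Step 2: advance 2 -> fork_pos = 3 + 2 = 5. Reached multiple(s) of 5: 5 -> fragment 1 completed (1 total).
Step 3: advance 3 -> fork_pos = 5 + 3 = 8. Next multiple of 5 is 10 (not reached); still 1 fragment(s).
Step 4: advance 4 -> fork_pos = 8 + 4 = 12. Reached multiple(s) of 5: 10 -> fragment 2 completed (2 total).
Step 5: advance 4 -> fork_pos = 12 + 4 = 16. Reached multiple(s) of 5: 15 -> fragment 3 completed (3 total).
Final fork_pos = 16, so 3 fragment(s) are complete. Build each: template segment -> complement -> reverse.
Fragment 1: template[0:5] = TAGGG -> complement ATCCC -> reversed CCCTA
Fragment 2: template[5:10] = CATGC -> complement GTACG -> reversed GCATG
Fragment 3: template[10:15] = ATACG -> complement TATGC -> reversed CGTAT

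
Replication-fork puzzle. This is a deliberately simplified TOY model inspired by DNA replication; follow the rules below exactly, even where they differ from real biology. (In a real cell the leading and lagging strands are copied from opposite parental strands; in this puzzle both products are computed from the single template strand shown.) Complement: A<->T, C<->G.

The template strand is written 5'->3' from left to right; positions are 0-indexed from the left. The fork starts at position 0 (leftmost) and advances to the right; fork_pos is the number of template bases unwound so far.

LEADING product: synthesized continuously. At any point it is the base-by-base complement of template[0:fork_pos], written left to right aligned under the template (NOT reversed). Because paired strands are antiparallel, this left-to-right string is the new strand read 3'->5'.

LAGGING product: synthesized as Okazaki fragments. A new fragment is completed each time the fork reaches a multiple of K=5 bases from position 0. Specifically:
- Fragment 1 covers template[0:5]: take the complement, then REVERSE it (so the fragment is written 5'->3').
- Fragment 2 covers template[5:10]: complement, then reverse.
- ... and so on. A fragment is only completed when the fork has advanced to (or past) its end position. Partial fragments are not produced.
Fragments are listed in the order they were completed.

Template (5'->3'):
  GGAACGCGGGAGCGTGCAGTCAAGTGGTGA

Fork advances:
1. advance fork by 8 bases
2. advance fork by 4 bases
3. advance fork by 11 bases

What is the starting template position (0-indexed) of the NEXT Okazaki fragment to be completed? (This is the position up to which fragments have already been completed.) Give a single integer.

Answer: 20

Derivation:
Step 1: advance 8 -> fork_pos = 0 + 8 = 8. Reached multiple(s) of 5: 5 -> fragment 1 completed (1 total).
Step 2: advance 4 -> fork_pos = 8 + 4 = 12. Reached multiple(s) of 5: 10 -> fragment 2 completed (2 total).
Step 3: advance 11 -> fork_pos = 12 + 11 = 23. Reached multiple(s) of 5: 15, 20 -> fragments 3-4 completed (4 total).
4 fragment(s) completed, covering template[0:20] (4 x 5 = 20). The next fragment, fragment 5, covers template[20:25], so it starts at position 20.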